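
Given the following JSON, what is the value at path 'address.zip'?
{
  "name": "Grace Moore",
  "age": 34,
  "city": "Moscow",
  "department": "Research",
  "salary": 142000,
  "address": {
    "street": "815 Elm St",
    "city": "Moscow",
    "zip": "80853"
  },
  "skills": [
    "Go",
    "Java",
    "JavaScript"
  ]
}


Query: address.zip
Path: address -> zip
Value: 80853

80853


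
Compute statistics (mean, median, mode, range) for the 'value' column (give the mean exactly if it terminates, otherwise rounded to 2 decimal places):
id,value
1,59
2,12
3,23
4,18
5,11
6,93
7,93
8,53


Data: [59, 12, 23, 18, 11, 93, 93, 53]
Count: 8
Sum: 362
Mean: 362/8 = 45.25
Sorted: [11, 12, 18, 23, 53, 59, 93, 93]
Median: 38.0
Mode: 93 (2 times)
Range: 93 - 11 = 82
Min: 11, Max: 93

mean=45.25, median=38.0, mode=93, range=82


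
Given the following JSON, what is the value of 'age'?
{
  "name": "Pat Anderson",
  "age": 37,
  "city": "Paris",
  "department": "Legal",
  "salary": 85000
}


Looking up field 'age'
Value: 37

37


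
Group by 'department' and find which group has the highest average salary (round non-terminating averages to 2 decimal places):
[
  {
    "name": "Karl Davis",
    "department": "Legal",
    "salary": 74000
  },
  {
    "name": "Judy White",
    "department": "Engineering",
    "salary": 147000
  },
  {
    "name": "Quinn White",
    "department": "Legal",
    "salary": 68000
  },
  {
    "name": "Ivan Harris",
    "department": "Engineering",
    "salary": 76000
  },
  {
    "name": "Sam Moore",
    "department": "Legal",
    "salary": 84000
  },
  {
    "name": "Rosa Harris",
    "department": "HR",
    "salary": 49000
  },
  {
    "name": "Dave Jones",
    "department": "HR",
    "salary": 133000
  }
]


Group by: department

Groups:
  Engineering: 2 people, avg salary = 223000/2 = $111500
  HR: 2 people, avg salary = 182000/2 = $91000
  Legal: 3 people, avg salary = 226000/3 ≈ $75333.33

Highest average salary: Engineering ($111500)

Engineering ($111500)


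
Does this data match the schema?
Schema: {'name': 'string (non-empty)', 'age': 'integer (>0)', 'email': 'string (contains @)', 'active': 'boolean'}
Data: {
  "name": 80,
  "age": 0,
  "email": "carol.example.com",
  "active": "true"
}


Validating each field against schema:
  name: FAIL (80 is not a string)
  age: FAIL (0 is not > 0)
  email: FAIL ("carol.example.com" does not contain @)
  active: FAIL ("true" is not a boolean)

Result: INVALID (4 errors: name, age, email, active)

INVALID (4 errors: name, age, email, active)


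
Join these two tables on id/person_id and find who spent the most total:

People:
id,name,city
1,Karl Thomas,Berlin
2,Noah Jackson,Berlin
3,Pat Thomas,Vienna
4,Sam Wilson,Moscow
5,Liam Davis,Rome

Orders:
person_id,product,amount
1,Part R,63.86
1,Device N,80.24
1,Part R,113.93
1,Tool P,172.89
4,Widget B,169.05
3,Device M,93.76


Join on: people.id = orders.person_id

Joined rows:
  Karl Thomas (Berlin) bought Part R for $63.86
  Karl Thomas (Berlin) bought Device N for $80.24
  Karl Thomas (Berlin) bought Part R for $113.93
  Karl Thomas (Berlin) bought Tool P for $172.89
  Sam Wilson (Moscow) bought Widget B for $169.05
  Pat Thomas (Vienna) bought Device M for $93.76

Total per person:
  Karl Thomas: $430.92
  Sam Wilson: $169.05
  Pat Thomas: $93.76

Top spender: Karl Thomas ($430.92)

Karl Thomas ($430.92)


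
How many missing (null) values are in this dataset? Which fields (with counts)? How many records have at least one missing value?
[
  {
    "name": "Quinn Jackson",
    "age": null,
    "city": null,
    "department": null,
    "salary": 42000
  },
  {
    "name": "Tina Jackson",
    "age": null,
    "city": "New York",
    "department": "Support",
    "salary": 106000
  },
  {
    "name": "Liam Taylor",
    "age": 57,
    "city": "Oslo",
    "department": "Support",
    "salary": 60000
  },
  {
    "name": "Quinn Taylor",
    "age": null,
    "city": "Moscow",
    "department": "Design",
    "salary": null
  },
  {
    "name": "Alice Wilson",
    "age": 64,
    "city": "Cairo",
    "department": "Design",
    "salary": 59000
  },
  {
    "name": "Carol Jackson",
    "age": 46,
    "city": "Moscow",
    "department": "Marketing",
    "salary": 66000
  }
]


Checking for missing (null) values in 6 records:

  Quinn Jackson: age, city, department
  Tina Jackson: age
  Liam Taylor: complete
  Quinn Taylor: age, salary
  Alice Wilson: complete
  Carol Jackson: complete

Per field:
  name: 0 missing
  age: 3 missing
  city: 1 missing
  department: 1 missing
  salary: 1 missing

Total missing values: 6
Records with any missing: 3

6 missing values (age: 3, city: 1, department: 1, salary: 1); 3 incomplete records


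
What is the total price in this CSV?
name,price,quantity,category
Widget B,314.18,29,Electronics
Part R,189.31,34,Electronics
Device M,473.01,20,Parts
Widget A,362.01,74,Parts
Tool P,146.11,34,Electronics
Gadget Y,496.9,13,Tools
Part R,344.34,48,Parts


Computing total price:
Values: [314.18, 189.31, 473.01, 362.01, 146.11, 496.9, 344.34]
Sum = 2325.86

2325.86


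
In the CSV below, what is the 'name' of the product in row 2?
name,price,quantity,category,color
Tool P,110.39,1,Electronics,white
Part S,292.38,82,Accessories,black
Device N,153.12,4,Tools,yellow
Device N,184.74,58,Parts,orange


Query: Row 2 ('Part S'), column 'name'
Value: Part S

Part S


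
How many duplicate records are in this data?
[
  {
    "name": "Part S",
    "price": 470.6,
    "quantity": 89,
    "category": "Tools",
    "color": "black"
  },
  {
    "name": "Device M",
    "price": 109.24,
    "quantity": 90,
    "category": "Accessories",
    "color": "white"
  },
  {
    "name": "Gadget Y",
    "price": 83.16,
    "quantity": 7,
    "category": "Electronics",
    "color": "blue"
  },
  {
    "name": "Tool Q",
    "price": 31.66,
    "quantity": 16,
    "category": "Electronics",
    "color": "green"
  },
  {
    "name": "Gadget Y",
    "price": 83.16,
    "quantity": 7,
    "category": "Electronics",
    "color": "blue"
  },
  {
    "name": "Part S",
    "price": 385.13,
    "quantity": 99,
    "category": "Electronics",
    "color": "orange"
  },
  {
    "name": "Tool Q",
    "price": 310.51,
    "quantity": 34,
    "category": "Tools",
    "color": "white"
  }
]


Checking 7 records for duplicates:

  Row 1: Part S ($470.6, qty 89)
  Row 2: Device M ($109.24, qty 90)
  Row 3: Gadget Y ($83.16, qty 7)
  Row 4: Tool Q ($31.66, qty 16)
  Row 5: Gadget Y ($83.16, qty 7) <-- DUPLICATE
  Row 6: Part S ($385.13, qty 99)
  Row 7: Tool Q ($310.51, qty 34)

Duplicates found: 1
Unique records: 6

1 duplicates, 6 unique


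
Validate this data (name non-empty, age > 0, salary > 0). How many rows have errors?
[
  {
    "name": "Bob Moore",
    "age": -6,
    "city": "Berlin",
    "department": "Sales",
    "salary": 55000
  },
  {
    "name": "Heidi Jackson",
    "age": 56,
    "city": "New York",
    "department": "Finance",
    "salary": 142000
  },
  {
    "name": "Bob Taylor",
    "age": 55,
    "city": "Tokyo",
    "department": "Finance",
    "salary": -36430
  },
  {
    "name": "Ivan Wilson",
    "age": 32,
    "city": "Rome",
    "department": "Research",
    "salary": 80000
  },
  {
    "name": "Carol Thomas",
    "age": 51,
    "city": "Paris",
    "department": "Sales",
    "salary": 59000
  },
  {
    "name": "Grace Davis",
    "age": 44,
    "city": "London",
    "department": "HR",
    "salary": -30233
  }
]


Validating 6 records:
Rules: name non-empty, age > 0, salary > 0

  Row 1 (Bob Moore): negative age: -6
  Row 2 (Heidi Jackson): OK
  Row 3 (Bob Taylor): negative salary: -36430
  Row 4 (Ivan Wilson): OK
  Row 5 (Carol Thomas): OK
  Row 6 (Grace Davis): negative salary: -30233

Total errors: 3

3 errors


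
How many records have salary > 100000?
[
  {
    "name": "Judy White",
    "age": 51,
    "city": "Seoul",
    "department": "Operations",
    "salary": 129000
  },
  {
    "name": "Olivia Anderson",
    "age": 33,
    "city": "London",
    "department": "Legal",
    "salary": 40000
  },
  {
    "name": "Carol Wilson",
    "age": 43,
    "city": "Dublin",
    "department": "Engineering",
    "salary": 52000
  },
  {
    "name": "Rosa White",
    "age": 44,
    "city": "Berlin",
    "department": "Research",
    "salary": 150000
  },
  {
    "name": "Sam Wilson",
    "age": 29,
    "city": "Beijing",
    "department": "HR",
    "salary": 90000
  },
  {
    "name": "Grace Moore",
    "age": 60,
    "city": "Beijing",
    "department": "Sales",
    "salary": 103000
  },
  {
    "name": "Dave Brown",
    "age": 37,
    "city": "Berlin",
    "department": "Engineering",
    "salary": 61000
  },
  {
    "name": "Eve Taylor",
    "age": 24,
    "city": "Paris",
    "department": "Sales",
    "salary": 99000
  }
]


Data: 8 records
Condition: salary > 100000

Checking each record:
  Judy White: 129000 MATCH
  Olivia Anderson: 40000
  Carol Wilson: 52000
  Rosa White: 150000 MATCH
  Sam Wilson: 90000
  Grace Moore: 103000 MATCH
  Dave Brown: 61000
  Eve Taylor: 99000

Count: 3

3


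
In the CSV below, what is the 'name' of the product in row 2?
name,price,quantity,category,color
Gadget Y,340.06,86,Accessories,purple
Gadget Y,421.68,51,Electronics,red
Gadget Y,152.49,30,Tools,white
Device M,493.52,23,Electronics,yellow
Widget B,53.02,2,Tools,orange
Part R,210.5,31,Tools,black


Query: Row 2 ('Gadget Y'), column 'name'
Value: Gadget Y

Gadget Y


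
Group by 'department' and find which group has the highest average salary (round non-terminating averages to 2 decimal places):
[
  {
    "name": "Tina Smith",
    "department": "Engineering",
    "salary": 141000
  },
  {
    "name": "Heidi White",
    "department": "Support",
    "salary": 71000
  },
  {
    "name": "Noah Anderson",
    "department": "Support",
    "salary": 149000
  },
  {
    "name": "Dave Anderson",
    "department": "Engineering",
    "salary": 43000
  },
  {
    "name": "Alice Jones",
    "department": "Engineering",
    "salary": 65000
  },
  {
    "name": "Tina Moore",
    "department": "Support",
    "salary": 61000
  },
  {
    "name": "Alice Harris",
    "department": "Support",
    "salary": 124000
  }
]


Group by: department

Groups:
  Engineering: 3 people, avg salary = 249000/3 = $83000
  Support: 4 people, avg salary = 405000/4 = $101250

Highest average salary: Support ($101250)

Support ($101250)


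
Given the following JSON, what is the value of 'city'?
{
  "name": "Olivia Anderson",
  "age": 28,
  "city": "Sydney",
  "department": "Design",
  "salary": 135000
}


Looking up field 'city'
Value: Sydney

Sydney


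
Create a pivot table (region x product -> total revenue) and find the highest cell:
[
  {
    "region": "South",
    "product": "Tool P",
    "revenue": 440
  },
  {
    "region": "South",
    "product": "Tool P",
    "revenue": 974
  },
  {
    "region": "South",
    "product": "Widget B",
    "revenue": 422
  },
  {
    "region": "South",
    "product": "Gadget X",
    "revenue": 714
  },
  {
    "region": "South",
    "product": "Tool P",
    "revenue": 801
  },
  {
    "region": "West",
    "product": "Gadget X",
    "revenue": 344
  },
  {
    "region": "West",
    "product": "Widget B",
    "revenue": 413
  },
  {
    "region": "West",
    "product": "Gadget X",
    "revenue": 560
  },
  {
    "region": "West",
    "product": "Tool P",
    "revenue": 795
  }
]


Pivot: region (rows) x product (columns) -> total revenue

     Gadget X      Tool P        Widget B    
South          714          2215           422  
West           904           795           413  

Highest: South / Tool P = $2215

South / Tool P = $2215


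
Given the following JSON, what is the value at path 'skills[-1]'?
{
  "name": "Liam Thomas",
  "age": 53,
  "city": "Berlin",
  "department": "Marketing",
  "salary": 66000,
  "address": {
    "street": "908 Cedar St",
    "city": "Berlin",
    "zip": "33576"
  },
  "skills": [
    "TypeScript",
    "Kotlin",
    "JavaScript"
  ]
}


Query: skills[-1]
Path: skills -> last element
Value: JavaScript

JavaScript


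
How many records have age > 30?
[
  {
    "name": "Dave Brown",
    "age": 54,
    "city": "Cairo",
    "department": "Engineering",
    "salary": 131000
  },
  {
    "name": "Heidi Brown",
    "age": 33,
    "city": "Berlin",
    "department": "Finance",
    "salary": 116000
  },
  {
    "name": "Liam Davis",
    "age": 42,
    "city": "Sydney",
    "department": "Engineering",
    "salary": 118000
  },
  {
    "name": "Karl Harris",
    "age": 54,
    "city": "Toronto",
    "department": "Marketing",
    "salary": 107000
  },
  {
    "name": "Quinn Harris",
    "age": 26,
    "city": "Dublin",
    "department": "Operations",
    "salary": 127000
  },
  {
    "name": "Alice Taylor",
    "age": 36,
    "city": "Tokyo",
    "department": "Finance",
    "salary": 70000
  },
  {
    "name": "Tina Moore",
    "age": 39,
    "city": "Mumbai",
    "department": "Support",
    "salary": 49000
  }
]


Data: 7 records
Condition: age > 30

Checking each record:
  Dave Brown: 54 MATCH
  Heidi Brown: 33 MATCH
  Liam Davis: 42 MATCH
  Karl Harris: 54 MATCH
  Quinn Harris: 26
  Alice Taylor: 36 MATCH
  Tina Moore: 39 MATCH

Count: 6

6


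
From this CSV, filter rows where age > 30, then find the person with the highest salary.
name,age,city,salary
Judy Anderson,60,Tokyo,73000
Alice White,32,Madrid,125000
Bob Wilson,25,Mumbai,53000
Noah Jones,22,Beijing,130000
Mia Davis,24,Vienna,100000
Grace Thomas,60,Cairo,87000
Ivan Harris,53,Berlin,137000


Filter: age > 30
Sort by: salary (descending)

Filtered records (4):
  Ivan Harris, age 53, salary $137000
  Alice White, age 32, salary $125000
  Grace Thomas, age 60, salary $87000
  Judy Anderson, age 60, salary $73000

Highest salary: Ivan Harris ($137000)

Ivan Harris


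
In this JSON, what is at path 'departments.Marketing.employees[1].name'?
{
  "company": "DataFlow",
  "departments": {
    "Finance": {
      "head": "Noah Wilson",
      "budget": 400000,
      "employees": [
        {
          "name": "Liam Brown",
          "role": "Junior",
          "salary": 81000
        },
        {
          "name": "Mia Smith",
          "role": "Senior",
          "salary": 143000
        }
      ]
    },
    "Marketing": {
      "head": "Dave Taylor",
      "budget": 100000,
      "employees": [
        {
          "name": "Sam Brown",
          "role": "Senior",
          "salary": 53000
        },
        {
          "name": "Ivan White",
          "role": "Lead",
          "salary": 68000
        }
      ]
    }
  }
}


Path: departments.Marketing.employees[1].name

Navigate:
  -> departments
  -> Marketing
  -> employees[1].name = 'Ivan White'

Ivan White


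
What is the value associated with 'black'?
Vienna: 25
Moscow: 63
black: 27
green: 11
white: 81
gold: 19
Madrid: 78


Looking up key 'black'
Value: 27

27


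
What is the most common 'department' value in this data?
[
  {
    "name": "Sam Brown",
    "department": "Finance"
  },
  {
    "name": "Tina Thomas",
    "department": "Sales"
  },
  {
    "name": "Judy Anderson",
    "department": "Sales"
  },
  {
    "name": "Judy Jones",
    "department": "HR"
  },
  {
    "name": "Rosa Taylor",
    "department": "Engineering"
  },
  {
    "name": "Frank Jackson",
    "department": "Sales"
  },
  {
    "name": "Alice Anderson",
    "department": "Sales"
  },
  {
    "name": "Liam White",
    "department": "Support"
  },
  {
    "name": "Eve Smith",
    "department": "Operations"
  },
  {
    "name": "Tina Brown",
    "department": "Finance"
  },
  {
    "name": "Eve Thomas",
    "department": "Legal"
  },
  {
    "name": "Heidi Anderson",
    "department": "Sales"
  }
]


Counting 'department' values across 12 records:

  Sales: 5 #####
  Finance: 2 ##
  HR: 1 #
  Engineering: 1 #
  Support: 1 #
  Operations: 1 #
  Legal: 1 #

Most common: Sales (5 times)

Sales (5 times)


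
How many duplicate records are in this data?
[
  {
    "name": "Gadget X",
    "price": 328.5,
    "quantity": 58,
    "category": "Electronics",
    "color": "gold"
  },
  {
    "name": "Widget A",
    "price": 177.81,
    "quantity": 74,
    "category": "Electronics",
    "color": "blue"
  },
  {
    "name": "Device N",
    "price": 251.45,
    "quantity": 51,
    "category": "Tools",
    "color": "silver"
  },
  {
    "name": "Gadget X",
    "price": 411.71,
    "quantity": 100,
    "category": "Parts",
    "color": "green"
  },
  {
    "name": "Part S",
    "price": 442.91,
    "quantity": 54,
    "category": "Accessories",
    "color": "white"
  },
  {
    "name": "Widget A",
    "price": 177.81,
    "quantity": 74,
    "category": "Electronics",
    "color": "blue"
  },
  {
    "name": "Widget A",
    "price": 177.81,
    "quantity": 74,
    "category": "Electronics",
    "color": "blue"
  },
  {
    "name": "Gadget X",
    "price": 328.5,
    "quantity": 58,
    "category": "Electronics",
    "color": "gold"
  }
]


Checking 8 records for duplicates:

  Row 1: Gadget X ($328.5, qty 58)
  Row 2: Widget A ($177.81, qty 74)
  Row 3: Device N ($251.45, qty 51)
  Row 4: Gadget X ($411.71, qty 100)
  Row 5: Part S ($442.91, qty 54)
  Row 6: Widget A ($177.81, qty 74) <-- DUPLICATE
  Row 7: Widget A ($177.81, qty 74) <-- DUPLICATE
  Row 8: Gadget X ($328.5, qty 58) <-- DUPLICATE

Duplicates found: 3
Unique records: 5

3 duplicates, 5 unique


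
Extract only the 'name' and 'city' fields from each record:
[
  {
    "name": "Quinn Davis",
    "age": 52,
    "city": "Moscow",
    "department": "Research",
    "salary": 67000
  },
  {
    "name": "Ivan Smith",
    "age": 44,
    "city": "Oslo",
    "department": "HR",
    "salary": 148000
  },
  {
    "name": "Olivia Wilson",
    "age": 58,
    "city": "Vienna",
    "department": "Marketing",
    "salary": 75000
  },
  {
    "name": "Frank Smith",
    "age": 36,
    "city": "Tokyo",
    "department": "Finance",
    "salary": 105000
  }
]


Original: 4 records with fields: name, age, city, department, salary
Keep: ['name', 'city']
Drop: ['age', 'department', 'salary']
Result: 4 records, 2 fields each

[
  {
    "name": "Quinn Davis",
    "city": "Moscow"
  },
  {
    "name": "Ivan Smith",
    "city": "Oslo"
  },
  {
    "name": "Olivia Wilson",
    "city": "Vienna"
  },
  {
    "name": "Frank Smith",
    "city": "Tokyo"
  }
]


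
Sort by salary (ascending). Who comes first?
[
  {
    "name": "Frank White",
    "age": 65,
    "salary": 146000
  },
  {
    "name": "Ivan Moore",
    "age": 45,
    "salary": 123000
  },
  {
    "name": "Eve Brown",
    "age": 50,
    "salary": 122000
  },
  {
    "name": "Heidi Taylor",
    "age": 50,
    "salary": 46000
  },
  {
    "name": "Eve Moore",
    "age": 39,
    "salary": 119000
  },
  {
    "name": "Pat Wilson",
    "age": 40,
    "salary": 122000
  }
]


Sort by: salary (ascending)

Sorted order:
  1. Heidi Taylor (salary = 46000)
  2. Eve Moore (salary = 119000)
  3. Eve Brown (salary = 122000)
  4. Pat Wilson (salary = 122000)
  5. Ivan Moore (salary = 123000)
  6. Frank White (salary = 146000)

First: Heidi Taylor

Heidi Taylor


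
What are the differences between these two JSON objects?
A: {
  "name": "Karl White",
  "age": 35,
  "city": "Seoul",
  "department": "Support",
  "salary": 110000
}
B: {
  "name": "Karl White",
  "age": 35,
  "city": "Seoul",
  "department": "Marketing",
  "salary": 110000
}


Comparing each field (in key order):
  name: same
  age: same
  city: same
  department: DIFFERENT
  salary: same
Differences:
  department: Support -> Marketing

1 field(s) changed

1 change: department


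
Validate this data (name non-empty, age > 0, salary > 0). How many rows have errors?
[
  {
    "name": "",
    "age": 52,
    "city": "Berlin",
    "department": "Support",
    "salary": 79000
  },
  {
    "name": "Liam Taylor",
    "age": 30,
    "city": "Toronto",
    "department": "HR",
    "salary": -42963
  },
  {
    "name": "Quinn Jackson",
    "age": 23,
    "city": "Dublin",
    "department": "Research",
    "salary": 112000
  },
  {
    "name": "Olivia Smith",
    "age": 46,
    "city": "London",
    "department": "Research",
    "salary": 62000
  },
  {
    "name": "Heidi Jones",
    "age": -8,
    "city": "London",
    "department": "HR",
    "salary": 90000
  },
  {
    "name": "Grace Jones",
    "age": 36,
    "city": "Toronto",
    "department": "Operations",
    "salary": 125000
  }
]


Validating 6 records:
Rules: name non-empty, age > 0, salary > 0

  Row 1 (???): empty name
  Row 2 (Liam Taylor): negative salary: -42963
  Row 3 (Quinn Jackson): OK
  Row 4 (Olivia Smith): OK
  Row 5 (Heidi Jones): negative age: -8
  Row 6 (Grace Jones): OK

Total errors: 3

3 errors


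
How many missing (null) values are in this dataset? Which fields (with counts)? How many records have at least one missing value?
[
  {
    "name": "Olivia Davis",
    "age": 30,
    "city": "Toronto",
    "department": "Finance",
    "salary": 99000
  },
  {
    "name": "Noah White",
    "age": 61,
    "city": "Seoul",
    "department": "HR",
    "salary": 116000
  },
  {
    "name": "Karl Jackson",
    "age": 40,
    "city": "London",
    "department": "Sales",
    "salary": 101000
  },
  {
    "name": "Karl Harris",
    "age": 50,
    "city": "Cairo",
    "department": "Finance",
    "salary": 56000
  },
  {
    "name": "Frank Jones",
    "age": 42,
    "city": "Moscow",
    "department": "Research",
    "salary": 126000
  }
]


Checking for missing (null) values in 5 records:

  Olivia Davis: complete
  Noah White: complete
  Karl Jackson: complete
  Karl Harris: complete
  Frank Jones: complete

Per field:
  name: 0 missing
  age: 0 missing
  city: 0 missing
  department: 0 missing
  salary: 0 missing

Total missing values: 0
Records with any missing: 0

0 missing values (none); 0 incomplete records


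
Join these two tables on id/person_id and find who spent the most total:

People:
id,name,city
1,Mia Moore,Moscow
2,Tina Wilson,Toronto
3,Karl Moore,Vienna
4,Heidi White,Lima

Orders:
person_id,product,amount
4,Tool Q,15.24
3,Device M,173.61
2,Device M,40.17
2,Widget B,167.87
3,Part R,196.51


Join on: people.id = orders.person_id

Joined rows:
  Heidi White (Lima) bought Tool Q for $15.24
  Karl Moore (Vienna) bought Device M for $173.61
  Tina Wilson (Toronto) bought Device M for $40.17
  Tina Wilson (Toronto) bought Widget B for $167.87
  Karl Moore (Vienna) bought Part R for $196.51

Total per person:
  Karl Moore: $370.12
  Tina Wilson: $208.04
  Heidi White: $15.24

Top spender: Karl Moore ($370.12)

Karl Moore ($370.12)


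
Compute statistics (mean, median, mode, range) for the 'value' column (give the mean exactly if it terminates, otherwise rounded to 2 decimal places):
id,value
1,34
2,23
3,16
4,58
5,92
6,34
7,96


Data: [34, 23, 16, 58, 92, 34, 96]
Count: 7
Sum: 353
Mean: 353/7 ≈ 50.43 (rounded to 2 decimal places)
Sorted: [16, 23, 34, 34, 58, 92, 96]
Median: 34.0
Mode: 34 (2 times)
Range: 96 - 16 = 80
Min: 16, Max: 96

mean≈50.43, median=34.0, mode=34, range=80


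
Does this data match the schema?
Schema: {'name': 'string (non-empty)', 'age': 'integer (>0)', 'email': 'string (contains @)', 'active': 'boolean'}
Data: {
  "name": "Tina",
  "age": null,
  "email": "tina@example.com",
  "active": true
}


Validating each field against schema:
  name: OK (non-empty string)
  age: FAIL (null is not an integer)
  email: OK (string with @)
  active: OK (boolean)

Result: INVALID (1 error: age)

INVALID (1 error: age)


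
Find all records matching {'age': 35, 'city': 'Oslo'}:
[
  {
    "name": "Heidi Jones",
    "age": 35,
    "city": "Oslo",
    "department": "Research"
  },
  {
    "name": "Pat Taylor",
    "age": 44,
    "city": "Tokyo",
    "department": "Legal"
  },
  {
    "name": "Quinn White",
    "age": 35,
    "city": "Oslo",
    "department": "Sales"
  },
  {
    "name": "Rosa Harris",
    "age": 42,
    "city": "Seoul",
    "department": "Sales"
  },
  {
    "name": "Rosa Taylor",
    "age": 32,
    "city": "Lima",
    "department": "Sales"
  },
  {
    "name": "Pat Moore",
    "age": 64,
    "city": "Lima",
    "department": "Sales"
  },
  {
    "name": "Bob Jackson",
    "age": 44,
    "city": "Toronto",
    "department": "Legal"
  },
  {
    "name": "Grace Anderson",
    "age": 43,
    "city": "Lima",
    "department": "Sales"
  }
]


Search criteria: {'age': 35, 'city': 'Oslo'}

Checking 8 records:
  Heidi Jones: {age: 35, city: Oslo} <-- MATCH
  Pat Taylor: {age: 44, city: Tokyo}
  Quinn White: {age: 35, city: Oslo} <-- MATCH
  Rosa Harris: {age: 42, city: Seoul}
  Rosa Taylor: {age: 32, city: Lima}
  Pat Moore: {age: 64, city: Lima}
  Bob Jackson: {age: 44, city: Toronto}
  Grace Anderson: {age: 43, city: Lima}

Matches: ["Heidi Jones", "Quinn White"]

["Heidi Jones", "Quinn White"]


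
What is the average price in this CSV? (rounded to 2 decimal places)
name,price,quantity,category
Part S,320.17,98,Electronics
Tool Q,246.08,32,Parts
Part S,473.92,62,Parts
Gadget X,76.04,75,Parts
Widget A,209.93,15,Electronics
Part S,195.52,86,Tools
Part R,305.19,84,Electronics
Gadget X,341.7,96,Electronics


Computing average price:
Values: [320.17, 246.08, 473.92, 76.04, 209.93, 195.52, 305.19, 341.7]
Sum = 2168.55
Count = 8
Average = 2168.55/8 = 271.06875 exactly -> 271.07 (rounded half-up to 2 decimal places)

271.07


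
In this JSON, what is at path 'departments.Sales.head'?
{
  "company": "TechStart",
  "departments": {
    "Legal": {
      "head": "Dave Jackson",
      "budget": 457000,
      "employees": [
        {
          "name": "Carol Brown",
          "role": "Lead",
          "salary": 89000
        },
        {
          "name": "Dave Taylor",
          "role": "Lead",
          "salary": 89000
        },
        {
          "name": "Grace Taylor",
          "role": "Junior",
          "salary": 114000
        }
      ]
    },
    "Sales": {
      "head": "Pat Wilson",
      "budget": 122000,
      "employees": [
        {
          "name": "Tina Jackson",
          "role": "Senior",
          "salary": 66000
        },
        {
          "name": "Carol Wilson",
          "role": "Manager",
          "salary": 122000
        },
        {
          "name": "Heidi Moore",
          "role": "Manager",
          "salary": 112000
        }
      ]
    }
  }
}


Path: departments.Sales.head

Navigate:
  -> departments
  -> Sales
  -> head = 'Pat Wilson'

Pat Wilson


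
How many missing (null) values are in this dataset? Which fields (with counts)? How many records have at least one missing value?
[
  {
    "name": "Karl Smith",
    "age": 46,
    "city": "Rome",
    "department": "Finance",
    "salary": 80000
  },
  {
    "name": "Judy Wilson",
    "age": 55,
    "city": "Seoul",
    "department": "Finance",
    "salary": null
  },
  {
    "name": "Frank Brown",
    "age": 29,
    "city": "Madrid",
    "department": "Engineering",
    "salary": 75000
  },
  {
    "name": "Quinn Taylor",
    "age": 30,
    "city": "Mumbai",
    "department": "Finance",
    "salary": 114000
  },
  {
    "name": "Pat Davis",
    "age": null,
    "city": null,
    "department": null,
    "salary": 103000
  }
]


Checking for missing (null) values in 5 records:

  Karl Smith: complete
  Judy Wilson: salary
  Frank Brown: complete
  Quinn Taylor: complete
  Pat Davis: age, city, department

Per field:
  name: 0 missing
  age: 1 missing
  city: 1 missing
  department: 1 missing
  salary: 1 missing

Total missing values: 4
Records with any missing: 2

4 missing values (age: 1, city: 1, department: 1, salary: 1); 2 incomplete records


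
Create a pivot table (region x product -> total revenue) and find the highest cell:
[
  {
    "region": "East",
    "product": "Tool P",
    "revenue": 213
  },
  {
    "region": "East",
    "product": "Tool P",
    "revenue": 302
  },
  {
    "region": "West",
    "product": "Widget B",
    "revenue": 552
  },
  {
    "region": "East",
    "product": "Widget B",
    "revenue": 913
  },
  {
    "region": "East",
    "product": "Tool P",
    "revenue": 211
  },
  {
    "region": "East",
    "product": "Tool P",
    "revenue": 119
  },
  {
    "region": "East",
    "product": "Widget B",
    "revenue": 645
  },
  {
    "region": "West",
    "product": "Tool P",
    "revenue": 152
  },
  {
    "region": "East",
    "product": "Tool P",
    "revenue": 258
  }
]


Pivot: region (rows) x product (columns) -> total revenue

     Tool P        Widget B    
East          1103          1558  
West           152           552  

Highest: East / Widget B = $1558

East / Widget B = $1558


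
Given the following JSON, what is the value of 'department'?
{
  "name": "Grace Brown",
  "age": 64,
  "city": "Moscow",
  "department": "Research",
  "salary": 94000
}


Looking up field 'department'
Value: Research

Research


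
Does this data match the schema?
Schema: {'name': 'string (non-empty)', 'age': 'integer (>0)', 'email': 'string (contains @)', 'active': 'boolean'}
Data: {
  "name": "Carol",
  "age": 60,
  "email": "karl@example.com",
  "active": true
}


Validating each field against schema:
  name: OK (non-empty string)
  age: OK (positive integer)
  email: OK (string with @)
  active: OK (boolean)

Result: VALID

VALID


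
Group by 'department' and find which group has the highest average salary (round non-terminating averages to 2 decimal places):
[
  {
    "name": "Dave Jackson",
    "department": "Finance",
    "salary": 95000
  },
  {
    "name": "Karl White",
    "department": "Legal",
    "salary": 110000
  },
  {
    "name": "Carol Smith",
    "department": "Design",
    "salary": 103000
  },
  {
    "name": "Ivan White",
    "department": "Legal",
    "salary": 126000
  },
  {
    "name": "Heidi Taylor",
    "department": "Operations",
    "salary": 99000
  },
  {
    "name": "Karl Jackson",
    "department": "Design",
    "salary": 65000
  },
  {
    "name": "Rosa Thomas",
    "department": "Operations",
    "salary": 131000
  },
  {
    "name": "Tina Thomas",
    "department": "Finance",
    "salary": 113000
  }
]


Group by: department

Groups:
  Design: 2 people, avg salary = 168000/2 = $84000
  Finance: 2 people, avg salary = 208000/2 = $104000
  Legal: 2 people, avg salary = 236000/2 = $118000
  Operations: 2 people, avg salary = 230000/2 = $115000

Highest average salary: Legal ($118000)

Legal ($118000)


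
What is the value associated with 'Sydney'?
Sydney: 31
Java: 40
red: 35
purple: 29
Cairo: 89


Looking up key 'Sydney'
Value: 31

31


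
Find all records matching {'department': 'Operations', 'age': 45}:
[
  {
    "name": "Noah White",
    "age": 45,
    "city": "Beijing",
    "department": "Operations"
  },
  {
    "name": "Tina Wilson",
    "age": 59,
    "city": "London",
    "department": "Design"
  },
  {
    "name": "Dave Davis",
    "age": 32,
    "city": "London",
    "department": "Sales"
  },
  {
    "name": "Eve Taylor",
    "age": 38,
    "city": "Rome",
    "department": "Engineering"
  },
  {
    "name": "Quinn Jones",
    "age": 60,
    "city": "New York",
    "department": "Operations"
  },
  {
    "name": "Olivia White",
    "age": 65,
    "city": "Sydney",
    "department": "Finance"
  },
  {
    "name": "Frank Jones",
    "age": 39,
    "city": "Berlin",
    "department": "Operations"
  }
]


Search criteria: {'department': 'Operations', 'age': 45}

Checking 7 records:
  Noah White: {department: Operations, age: 45} <-- MATCH
  Tina Wilson: {department: Design, age: 59}
  Dave Davis: {department: Sales, age: 32}
  Eve Taylor: {department: Engineering, age: 38}
  Quinn Jones: {department: Operations, age: 60}
  Olivia White: {department: Finance, age: 65}
  Frank Jones: {department: Operations, age: 39}

Matches: ["Noah White"]

["Noah White"]


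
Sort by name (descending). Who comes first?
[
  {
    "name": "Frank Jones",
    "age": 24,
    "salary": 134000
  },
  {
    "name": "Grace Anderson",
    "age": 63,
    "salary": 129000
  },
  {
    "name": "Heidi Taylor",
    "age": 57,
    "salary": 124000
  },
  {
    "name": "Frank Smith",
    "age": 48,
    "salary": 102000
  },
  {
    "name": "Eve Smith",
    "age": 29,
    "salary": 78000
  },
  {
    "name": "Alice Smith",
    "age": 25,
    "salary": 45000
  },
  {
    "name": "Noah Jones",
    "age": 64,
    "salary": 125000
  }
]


Sort by: name (descending)

Sorted order:
  1. Noah Jones (name = Noah Jones)
  2. Heidi Taylor (name = Heidi Taylor)
  3. Grace Anderson (name = Grace Anderson)
  4. Frank Smith (name = Frank Smith)
  5. Frank Jones (name = Frank Jones)
  6. Eve Smith (name = Eve Smith)
  7. Alice Smith (name = Alice Smith)

First: Noah Jones

Noah Jones


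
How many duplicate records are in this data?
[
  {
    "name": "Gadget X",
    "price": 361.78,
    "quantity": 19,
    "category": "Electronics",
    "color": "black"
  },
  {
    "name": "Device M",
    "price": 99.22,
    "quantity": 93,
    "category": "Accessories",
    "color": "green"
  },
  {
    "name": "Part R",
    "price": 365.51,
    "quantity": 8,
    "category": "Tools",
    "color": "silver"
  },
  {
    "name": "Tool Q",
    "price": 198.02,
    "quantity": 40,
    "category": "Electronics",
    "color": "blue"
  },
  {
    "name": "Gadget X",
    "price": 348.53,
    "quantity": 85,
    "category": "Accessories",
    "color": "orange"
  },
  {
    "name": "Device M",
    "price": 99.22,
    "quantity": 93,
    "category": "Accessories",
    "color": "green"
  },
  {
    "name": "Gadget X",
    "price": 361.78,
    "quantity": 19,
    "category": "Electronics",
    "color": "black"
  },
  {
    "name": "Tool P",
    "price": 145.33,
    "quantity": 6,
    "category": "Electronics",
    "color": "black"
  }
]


Checking 8 records for duplicates:

  Row 1: Gadget X ($361.78, qty 19)
  Row 2: Device M ($99.22, qty 93)
  Row 3: Part R ($365.51, qty 8)
  Row 4: Tool Q ($198.02, qty 40)
  Row 5: Gadget X ($348.53, qty 85)
  Row 6: Device M ($99.22, qty 93) <-- DUPLICATE
  Row 7: Gadget X ($361.78, qty 19) <-- DUPLICATE
  Row 8: Tool P ($145.33, qty 6)

Duplicates found: 2
Unique records: 6

2 duplicates, 6 unique


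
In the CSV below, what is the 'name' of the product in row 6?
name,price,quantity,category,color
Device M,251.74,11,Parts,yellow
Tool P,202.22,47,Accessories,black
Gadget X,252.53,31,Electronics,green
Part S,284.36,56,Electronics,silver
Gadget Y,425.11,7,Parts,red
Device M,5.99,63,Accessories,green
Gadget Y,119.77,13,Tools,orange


Query: Row 6 ('Device M'), column 'name'
Value: Device M

Device M


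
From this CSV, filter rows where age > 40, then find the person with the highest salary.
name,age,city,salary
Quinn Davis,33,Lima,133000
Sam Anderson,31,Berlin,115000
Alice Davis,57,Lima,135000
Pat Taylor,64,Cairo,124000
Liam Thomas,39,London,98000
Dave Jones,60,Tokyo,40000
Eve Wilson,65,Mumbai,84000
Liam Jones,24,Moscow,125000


Filter: age > 40
Sort by: salary (descending)

Filtered records (4):
  Alice Davis, age 57, salary $135000
  Pat Taylor, age 64, salary $124000
  Eve Wilson, age 65, salary $84000
  Dave Jones, age 60, salary $40000

Highest salary: Alice Davis ($135000)

Alice Davis


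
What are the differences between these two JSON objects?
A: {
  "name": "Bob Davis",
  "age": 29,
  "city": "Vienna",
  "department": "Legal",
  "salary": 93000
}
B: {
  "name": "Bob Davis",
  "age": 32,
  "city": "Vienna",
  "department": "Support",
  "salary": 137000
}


Comparing each field (in key order):
  name: same
  age: DIFFERENT
  city: same
  department: DIFFERENT
  salary: DIFFERENT
Differences:
  age: 29 -> 32
  department: Legal -> Support
  salary: 93000 -> 137000

3 field(s) changed

3 changes: age, department, salary


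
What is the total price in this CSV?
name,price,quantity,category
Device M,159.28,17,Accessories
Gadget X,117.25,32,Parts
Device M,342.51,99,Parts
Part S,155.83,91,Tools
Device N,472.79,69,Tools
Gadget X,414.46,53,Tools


Computing total price:
Values: [159.28, 117.25, 342.51, 155.83, 472.79, 414.46]
Sum = 1662.12

1662.12


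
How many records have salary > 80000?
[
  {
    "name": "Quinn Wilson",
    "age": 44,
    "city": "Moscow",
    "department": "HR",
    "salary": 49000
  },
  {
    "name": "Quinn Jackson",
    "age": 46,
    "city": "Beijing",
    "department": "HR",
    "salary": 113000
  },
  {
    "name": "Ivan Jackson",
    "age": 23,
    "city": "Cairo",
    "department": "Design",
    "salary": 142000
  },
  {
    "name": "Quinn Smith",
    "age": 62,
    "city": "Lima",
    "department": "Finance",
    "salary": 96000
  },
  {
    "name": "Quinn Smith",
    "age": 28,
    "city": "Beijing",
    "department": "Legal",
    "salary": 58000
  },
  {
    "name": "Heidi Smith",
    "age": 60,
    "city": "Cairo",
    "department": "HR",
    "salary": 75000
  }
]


Data: 6 records
Condition: salary > 80000

Checking each record:
  Quinn Wilson: 49000
  Quinn Jackson: 113000 MATCH
  Ivan Jackson: 142000 MATCH
  Quinn Smith: 96000 MATCH
  Quinn Smith: 58000
  Heidi Smith: 75000

Count: 3

3


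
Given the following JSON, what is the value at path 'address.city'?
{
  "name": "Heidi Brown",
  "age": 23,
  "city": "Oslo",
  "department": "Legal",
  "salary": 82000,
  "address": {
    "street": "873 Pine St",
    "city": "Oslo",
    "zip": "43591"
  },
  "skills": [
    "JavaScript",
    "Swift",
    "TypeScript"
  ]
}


Query: address.city
Path: address -> city
Value: Oslo

Oslo


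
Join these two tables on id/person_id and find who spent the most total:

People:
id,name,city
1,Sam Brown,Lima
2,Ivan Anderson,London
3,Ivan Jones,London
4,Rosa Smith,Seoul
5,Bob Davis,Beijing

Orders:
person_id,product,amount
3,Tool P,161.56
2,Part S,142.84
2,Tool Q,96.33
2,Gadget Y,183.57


Join on: people.id = orders.person_id

Joined rows:
  Ivan Jones (London) bought Tool P for $161.56
  Ivan Anderson (London) bought Part S for $142.84
  Ivan Anderson (London) bought Tool Q for $96.33
  Ivan Anderson (London) bought Gadget Y for $183.57

Total per person:
  Ivan Anderson: $422.74
  Ivan Jones: $161.56

Top spender: Ivan Anderson ($422.74)

Ivan Anderson ($422.74)


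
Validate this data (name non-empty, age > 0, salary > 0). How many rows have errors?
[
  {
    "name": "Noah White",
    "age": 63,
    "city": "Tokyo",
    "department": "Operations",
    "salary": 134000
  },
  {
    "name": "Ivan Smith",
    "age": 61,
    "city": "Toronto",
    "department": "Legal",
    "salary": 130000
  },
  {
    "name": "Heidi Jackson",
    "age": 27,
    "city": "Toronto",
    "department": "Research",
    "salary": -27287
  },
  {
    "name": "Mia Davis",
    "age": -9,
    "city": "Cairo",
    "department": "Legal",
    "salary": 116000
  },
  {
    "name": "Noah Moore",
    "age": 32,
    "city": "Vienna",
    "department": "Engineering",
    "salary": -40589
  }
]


Validating 5 records:
Rules: name non-empty, age > 0, salary > 0

  Row 1 (Noah White): OK
  Row 2 (Ivan Smith): OK
  Row 3 (Heidi Jackson): negative salary: -27287
  Row 4 (Mia Davis): negative age: -9
  Row 5 (Noah Moore): negative salary: -40589

Total errors: 3

3 errors


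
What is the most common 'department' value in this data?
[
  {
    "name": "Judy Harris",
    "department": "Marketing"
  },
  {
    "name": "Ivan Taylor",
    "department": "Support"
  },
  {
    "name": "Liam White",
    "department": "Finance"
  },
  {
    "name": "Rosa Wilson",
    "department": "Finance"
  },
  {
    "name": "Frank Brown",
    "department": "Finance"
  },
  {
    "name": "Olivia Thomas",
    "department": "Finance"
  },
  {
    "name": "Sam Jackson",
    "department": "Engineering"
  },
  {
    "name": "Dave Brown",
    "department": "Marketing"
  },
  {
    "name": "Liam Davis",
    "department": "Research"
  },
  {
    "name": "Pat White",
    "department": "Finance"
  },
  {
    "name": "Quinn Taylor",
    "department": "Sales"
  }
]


Counting 'department' values across 11 records:

  Finance: 5 #####
  Marketing: 2 ##
  Support: 1 #
  Engineering: 1 #
  Research: 1 #
  Sales: 1 #

Most common: Finance (5 times)

Finance (5 times)


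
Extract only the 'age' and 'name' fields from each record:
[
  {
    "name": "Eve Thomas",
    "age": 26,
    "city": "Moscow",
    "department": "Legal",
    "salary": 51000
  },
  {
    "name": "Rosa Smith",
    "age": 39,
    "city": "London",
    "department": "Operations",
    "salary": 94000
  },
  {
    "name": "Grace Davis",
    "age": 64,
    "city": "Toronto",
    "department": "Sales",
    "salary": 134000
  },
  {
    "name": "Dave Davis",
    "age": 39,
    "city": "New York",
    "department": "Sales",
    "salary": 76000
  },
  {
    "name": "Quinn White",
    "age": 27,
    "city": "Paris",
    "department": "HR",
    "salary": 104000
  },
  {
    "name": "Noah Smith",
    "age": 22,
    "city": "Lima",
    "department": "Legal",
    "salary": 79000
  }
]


Original: 6 records with fields: name, age, city, department, salary
Keep: ['age', 'name']
Drop: ['city', 'department', 'salary']
Result: 6 records, 2 fields each

[
  {
    "age": 26,
    "name": "Eve Thomas"
  },
  {
    "age": 39,
    "name": "Rosa Smith"
  },
  {
    "age": 64,
    "name": "Grace Davis"
  },
  {
    "age": 39,
    "name": "Dave Davis"
  },
  {
    "age": 27,
    "name": "Quinn White"
  },
  {
    "age": 22,
    "name": "Noah Smith"
  }
]
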